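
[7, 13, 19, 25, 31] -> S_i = 7 + 6*i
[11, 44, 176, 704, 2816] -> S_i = 11*4^i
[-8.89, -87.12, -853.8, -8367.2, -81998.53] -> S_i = -8.89*9.80^i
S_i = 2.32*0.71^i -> [2.32, 1.65, 1.17, 0.83, 0.59]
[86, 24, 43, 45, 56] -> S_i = Random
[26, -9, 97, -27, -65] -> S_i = Random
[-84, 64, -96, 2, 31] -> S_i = Random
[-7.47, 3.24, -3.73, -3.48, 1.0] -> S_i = Random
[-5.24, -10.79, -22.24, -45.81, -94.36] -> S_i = -5.24*2.06^i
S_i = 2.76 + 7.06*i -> [2.76, 9.82, 16.88, 23.94, 31.0]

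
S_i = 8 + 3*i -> [8, 11, 14, 17, 20]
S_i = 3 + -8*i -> [3, -5, -13, -21, -29]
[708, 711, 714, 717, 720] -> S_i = 708 + 3*i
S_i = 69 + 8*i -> [69, 77, 85, 93, 101]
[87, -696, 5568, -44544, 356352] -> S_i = 87*-8^i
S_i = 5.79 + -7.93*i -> [5.79, -2.14, -10.07, -18.0, -25.93]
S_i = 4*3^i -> [4, 12, 36, 108, 324]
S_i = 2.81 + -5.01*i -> [2.81, -2.2, -7.21, -12.22, -17.23]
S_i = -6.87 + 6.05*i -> [-6.87, -0.82, 5.23, 11.28, 17.33]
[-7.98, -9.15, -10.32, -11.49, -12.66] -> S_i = -7.98 + -1.17*i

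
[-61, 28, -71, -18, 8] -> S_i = Random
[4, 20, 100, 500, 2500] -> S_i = 4*5^i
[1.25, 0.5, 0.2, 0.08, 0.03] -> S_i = 1.25*0.40^i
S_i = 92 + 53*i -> [92, 145, 198, 251, 304]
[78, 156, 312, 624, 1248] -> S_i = 78*2^i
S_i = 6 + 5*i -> [6, 11, 16, 21, 26]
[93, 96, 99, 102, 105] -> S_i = 93 + 3*i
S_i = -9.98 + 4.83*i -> [-9.98, -5.15, -0.32, 4.51, 9.34]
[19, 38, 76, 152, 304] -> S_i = 19*2^i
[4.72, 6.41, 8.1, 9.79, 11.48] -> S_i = 4.72 + 1.69*i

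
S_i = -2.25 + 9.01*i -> [-2.25, 6.76, 15.77, 24.78, 33.79]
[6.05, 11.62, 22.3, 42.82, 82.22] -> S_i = 6.05*1.92^i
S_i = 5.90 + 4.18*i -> [5.9, 10.08, 14.26, 18.44, 22.62]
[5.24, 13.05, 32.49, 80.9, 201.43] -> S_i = 5.24*2.49^i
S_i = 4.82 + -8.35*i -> [4.82, -3.53, -11.88, -20.23, -28.58]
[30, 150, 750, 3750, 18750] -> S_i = 30*5^i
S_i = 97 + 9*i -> [97, 106, 115, 124, 133]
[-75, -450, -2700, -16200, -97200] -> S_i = -75*6^i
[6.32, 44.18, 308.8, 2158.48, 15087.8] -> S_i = 6.32*6.99^i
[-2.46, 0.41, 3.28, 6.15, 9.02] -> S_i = -2.46 + 2.87*i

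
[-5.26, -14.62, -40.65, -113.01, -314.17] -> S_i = -5.26*2.78^i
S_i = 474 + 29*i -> [474, 503, 532, 561, 590]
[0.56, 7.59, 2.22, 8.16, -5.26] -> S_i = Random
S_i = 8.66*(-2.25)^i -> [8.66, -19.48, 43.84, -98.64, 221.95]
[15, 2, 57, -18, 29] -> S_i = Random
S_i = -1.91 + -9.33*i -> [-1.91, -11.24, -20.57, -29.9, -39.23]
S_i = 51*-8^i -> [51, -408, 3264, -26112, 208896]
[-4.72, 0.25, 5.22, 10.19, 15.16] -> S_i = -4.72 + 4.97*i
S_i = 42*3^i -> [42, 126, 378, 1134, 3402]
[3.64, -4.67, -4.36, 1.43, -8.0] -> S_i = Random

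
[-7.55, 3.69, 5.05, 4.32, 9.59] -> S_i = Random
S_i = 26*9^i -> [26, 234, 2106, 18954, 170586]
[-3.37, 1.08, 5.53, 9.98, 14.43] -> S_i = -3.37 + 4.45*i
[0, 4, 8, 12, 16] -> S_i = 0 + 4*i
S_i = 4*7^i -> [4, 28, 196, 1372, 9604]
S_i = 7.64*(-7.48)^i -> [7.64, -57.15, 427.46, -3197.41, 23916.62]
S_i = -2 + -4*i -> [-2, -6, -10, -14, -18]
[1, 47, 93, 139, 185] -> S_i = 1 + 46*i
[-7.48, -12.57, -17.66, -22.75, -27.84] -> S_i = -7.48 + -5.09*i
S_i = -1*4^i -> [-1, -4, -16, -64, -256]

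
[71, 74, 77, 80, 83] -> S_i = 71 + 3*i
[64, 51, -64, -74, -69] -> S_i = Random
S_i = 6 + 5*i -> [6, 11, 16, 21, 26]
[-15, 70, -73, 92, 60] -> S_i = Random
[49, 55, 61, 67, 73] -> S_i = 49 + 6*i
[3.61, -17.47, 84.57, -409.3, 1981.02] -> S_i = 3.61*(-4.84)^i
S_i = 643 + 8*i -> [643, 651, 659, 667, 675]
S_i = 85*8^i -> [85, 680, 5440, 43520, 348160]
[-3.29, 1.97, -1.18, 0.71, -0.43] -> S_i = -3.29*(-0.60)^i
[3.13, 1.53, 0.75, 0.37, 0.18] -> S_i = 3.13*0.49^i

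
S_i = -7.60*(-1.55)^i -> [-7.6, 11.78, -18.26, 28.3, -43.87]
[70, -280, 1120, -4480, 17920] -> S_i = 70*-4^i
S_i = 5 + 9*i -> [5, 14, 23, 32, 41]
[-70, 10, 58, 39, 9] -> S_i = Random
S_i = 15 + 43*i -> [15, 58, 101, 144, 187]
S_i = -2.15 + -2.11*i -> [-2.15, -4.26, -6.37, -8.48, -10.59]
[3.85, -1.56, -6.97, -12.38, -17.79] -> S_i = 3.85 + -5.41*i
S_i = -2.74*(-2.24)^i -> [-2.74, 6.14, -13.75, 30.8, -68.98]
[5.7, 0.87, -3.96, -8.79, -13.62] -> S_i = 5.70 + -4.83*i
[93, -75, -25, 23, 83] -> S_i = Random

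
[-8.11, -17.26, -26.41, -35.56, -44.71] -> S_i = -8.11 + -9.15*i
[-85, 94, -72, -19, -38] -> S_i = Random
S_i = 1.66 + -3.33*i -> [1.66, -1.67, -5.0, -8.33, -11.66]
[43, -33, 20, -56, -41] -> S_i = Random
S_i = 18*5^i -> [18, 90, 450, 2250, 11250]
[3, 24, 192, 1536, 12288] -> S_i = 3*8^i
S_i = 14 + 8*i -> [14, 22, 30, 38, 46]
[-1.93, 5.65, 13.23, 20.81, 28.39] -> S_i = -1.93 + 7.58*i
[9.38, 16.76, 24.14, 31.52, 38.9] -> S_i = 9.38 + 7.38*i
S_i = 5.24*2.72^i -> [5.24, 14.25, 38.77, 105.45, 286.82]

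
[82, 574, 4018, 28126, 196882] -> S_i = 82*7^i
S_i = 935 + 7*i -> [935, 942, 949, 956, 963]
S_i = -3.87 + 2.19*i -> [-3.87, -1.68, 0.51, 2.7, 4.89]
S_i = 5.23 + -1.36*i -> [5.23, 3.87, 2.51, 1.15, -0.21]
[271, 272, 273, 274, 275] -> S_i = 271 + 1*i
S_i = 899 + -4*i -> [899, 895, 891, 887, 883]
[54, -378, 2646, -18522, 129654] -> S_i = 54*-7^i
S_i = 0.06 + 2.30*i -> [0.06, 2.36, 4.66, 6.96, 9.26]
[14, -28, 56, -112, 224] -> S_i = 14*-2^i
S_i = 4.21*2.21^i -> [4.21, 9.3, 20.56, 45.44, 100.43]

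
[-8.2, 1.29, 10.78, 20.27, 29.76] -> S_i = -8.20 + 9.49*i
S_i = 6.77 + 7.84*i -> [6.77, 14.61, 22.45, 30.29, 38.13]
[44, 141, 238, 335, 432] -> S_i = 44 + 97*i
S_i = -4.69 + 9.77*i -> [-4.69, 5.08, 14.85, 24.62, 34.39]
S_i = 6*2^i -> [6, 12, 24, 48, 96]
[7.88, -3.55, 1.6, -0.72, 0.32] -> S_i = 7.88*(-0.45)^i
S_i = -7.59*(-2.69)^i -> [-7.59, 20.42, -54.92, 147.74, -397.42]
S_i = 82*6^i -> [82, 492, 2952, 17712, 106272]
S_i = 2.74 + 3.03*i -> [2.74, 5.77, 8.8, 11.83, 14.86]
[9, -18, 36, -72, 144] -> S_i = 9*-2^i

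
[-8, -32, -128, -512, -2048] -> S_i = -8*4^i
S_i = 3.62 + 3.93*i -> [3.62, 7.55, 11.48, 15.41, 19.34]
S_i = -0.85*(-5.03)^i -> [-0.85, 4.28, -21.51, 108.17, -544.12]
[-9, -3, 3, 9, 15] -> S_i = -9 + 6*i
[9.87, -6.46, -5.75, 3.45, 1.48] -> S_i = Random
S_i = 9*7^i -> [9, 63, 441, 3087, 21609]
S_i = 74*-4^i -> [74, -296, 1184, -4736, 18944]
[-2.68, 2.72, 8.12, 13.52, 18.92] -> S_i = -2.68 + 5.40*i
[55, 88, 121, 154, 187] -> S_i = 55 + 33*i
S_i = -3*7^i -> [-3, -21, -147, -1029, -7203]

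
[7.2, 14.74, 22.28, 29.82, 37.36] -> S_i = 7.20 + 7.54*i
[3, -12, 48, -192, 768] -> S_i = 3*-4^i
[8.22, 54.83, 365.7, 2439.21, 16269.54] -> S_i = 8.22*6.67^i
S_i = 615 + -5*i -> [615, 610, 605, 600, 595]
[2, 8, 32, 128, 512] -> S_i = 2*4^i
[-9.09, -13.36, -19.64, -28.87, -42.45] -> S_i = -9.09*1.47^i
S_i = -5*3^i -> [-5, -15, -45, -135, -405]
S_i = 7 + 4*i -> [7, 11, 15, 19, 23]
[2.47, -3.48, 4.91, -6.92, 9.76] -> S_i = 2.47*(-1.41)^i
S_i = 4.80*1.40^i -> [4.8, 6.72, 9.41, 13.17, 18.44]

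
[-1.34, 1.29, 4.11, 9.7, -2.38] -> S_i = Random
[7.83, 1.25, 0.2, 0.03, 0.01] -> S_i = 7.83*0.16^i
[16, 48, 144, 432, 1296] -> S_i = 16*3^i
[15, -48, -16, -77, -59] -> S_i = Random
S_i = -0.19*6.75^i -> [-0.19, -1.28, -8.66, -58.43, -394.43]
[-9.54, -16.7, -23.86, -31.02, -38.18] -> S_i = -9.54 + -7.16*i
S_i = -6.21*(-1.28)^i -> [-6.21, 7.95, -10.17, 13.02, -16.67]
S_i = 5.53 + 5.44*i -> [5.53, 10.97, 16.41, 21.85, 27.29]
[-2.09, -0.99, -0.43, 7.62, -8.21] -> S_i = Random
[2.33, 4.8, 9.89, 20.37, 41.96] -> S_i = 2.33*2.06^i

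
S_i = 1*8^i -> [1, 8, 64, 512, 4096]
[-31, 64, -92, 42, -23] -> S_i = Random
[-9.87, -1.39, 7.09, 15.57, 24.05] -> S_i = -9.87 + 8.48*i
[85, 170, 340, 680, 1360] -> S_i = 85*2^i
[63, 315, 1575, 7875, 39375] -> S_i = 63*5^i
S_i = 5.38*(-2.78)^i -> [5.38, -14.96, 41.58, -115.59, 321.34]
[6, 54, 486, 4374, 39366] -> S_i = 6*9^i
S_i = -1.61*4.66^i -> [-1.61, -7.5, -34.96, -162.92, -759.22]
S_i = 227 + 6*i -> [227, 233, 239, 245, 251]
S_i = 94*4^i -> [94, 376, 1504, 6016, 24064]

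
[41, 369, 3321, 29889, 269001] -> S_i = 41*9^i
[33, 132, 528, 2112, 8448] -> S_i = 33*4^i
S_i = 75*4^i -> [75, 300, 1200, 4800, 19200]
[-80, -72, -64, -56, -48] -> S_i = -80 + 8*i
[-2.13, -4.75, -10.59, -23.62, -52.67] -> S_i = -2.13*2.23^i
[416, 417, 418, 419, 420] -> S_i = 416 + 1*i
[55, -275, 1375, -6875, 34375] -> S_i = 55*-5^i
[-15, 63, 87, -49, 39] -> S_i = Random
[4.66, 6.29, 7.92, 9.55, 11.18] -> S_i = 4.66 + 1.63*i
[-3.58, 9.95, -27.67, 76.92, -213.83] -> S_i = -3.58*(-2.78)^i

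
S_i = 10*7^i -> [10, 70, 490, 3430, 24010]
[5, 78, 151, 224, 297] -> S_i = 5 + 73*i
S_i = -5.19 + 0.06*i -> [-5.19, -5.13, -5.07, -5.01, -4.95]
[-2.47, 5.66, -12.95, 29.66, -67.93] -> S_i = -2.47*(-2.29)^i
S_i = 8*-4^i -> [8, -32, 128, -512, 2048]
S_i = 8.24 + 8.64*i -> [8.24, 16.88, 25.52, 34.16, 42.8]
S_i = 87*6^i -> [87, 522, 3132, 18792, 112752]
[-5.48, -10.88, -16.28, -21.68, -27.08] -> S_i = -5.48 + -5.40*i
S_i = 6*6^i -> [6, 36, 216, 1296, 7776]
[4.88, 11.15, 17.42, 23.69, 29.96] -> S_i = 4.88 + 6.27*i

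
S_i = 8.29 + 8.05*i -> [8.29, 16.34, 24.39, 32.44, 40.49]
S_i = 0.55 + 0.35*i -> [0.55, 0.9, 1.25, 1.6, 1.95]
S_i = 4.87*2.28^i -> [4.87, 11.1, 25.32, 57.72, 131.6]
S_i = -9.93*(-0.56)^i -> [-9.93, 5.56, -3.11, 1.74, -0.98]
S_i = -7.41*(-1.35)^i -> [-7.41, 10.0, -13.5, 18.23, -24.61]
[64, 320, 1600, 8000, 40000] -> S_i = 64*5^i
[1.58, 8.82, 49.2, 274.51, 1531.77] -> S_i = 1.58*5.58^i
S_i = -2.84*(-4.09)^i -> [-2.84, 11.62, -47.51, 194.31, -794.72]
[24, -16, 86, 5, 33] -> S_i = Random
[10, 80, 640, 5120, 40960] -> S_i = 10*8^i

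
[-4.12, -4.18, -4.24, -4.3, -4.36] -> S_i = -4.12 + -0.06*i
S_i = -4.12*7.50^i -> [-4.12, -30.9, -231.75, -1738.12, -13035.94]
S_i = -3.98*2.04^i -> [-3.98, -8.12, -16.56, -33.79, -68.93]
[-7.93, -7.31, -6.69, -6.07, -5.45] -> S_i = -7.93 + 0.62*i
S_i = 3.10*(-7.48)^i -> [3.1, -23.19, 173.45, -1297.38, 9704.39]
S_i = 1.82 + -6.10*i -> [1.82, -4.28, -10.38, -16.48, -22.58]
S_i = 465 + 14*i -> [465, 479, 493, 507, 521]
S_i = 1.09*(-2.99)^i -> [1.09, -3.26, 9.74, -29.14, 87.12]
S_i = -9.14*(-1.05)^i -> [-9.14, 9.6, -10.08, 10.58, -11.11]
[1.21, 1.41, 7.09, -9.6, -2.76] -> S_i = Random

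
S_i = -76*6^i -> [-76, -456, -2736, -16416, -98496]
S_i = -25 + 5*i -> [-25, -20, -15, -10, -5]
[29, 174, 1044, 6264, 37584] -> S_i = 29*6^i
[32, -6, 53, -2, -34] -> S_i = Random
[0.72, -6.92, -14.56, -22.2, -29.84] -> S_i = 0.72 + -7.64*i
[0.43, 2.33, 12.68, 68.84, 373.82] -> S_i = 0.43*5.43^i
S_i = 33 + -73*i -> [33, -40, -113, -186, -259]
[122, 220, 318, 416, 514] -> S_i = 122 + 98*i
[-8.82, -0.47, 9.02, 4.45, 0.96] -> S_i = Random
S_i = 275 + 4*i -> [275, 279, 283, 287, 291]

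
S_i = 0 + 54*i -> [0, 54, 108, 162, 216]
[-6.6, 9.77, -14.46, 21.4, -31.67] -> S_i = -6.60*(-1.48)^i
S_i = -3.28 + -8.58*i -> [-3.28, -11.86, -20.44, -29.02, -37.6]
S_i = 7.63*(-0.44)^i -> [7.63, -3.36, 1.48, -0.65, 0.29]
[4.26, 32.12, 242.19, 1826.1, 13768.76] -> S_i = 4.26*7.54^i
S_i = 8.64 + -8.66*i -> [8.64, -0.02, -8.68, -17.34, -26.0]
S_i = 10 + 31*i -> [10, 41, 72, 103, 134]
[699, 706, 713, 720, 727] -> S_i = 699 + 7*i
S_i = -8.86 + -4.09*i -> [-8.86, -12.95, -17.04, -21.13, -25.22]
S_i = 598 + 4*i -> [598, 602, 606, 610, 614]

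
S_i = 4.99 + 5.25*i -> [4.99, 10.24, 15.49, 20.74, 25.99]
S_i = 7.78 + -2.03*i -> [7.78, 5.75, 3.72, 1.69, -0.34]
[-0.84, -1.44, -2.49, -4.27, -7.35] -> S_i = -0.84*1.72^i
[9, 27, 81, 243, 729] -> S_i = 9*3^i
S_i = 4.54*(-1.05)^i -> [4.54, -4.77, 5.01, -5.26, 5.52]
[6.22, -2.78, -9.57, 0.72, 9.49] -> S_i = Random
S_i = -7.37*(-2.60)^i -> [-7.37, 19.16, -49.82, 129.54, -336.79]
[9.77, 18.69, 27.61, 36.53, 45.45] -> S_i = 9.77 + 8.92*i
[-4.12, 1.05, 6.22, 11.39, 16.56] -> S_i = -4.12 + 5.17*i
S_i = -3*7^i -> [-3, -21, -147, -1029, -7203]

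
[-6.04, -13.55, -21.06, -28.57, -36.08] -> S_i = -6.04 + -7.51*i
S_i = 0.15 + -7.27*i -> [0.15, -7.12, -14.39, -21.66, -28.93]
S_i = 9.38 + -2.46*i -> [9.38, 6.92, 4.46, 2.0, -0.46]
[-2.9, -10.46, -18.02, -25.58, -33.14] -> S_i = -2.90 + -7.56*i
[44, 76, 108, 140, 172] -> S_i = 44 + 32*i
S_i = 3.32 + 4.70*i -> [3.32, 8.02, 12.72, 17.42, 22.12]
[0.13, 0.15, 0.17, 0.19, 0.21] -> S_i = 0.13*1.13^i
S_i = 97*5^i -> [97, 485, 2425, 12125, 60625]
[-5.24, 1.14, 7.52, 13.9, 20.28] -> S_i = -5.24 + 6.38*i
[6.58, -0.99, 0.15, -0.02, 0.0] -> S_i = 6.58*(-0.15)^i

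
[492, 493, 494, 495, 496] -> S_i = 492 + 1*i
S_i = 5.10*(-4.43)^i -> [5.1, -22.59, 100.09, -443.39, 1964.2]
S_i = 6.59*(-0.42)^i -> [6.59, -2.77, 1.16, -0.49, 0.21]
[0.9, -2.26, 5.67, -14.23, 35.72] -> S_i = 0.90*(-2.51)^i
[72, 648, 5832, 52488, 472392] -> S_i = 72*9^i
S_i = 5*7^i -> [5, 35, 245, 1715, 12005]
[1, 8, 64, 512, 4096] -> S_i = 1*8^i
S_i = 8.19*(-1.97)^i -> [8.19, -16.13, 31.78, -62.62, 123.35]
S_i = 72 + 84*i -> [72, 156, 240, 324, 408]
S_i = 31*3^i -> [31, 93, 279, 837, 2511]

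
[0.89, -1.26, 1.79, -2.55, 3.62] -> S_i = 0.89*(-1.42)^i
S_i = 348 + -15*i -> [348, 333, 318, 303, 288]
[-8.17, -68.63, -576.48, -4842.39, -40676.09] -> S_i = -8.17*8.40^i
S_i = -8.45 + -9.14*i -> [-8.45, -17.59, -26.73, -35.87, -45.01]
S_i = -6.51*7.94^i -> [-6.51, -51.69, -410.41, -3258.69, -25873.97]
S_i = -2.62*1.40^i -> [-2.62, -3.67, -5.14, -7.19, -10.06]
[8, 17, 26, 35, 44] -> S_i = 8 + 9*i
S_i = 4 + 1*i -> [4, 5, 6, 7, 8]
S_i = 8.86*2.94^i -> [8.86, 26.05, 76.58, 225.15, 661.95]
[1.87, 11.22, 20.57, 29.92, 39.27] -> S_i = 1.87 + 9.35*i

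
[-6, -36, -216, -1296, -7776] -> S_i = -6*6^i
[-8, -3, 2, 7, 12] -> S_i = -8 + 5*i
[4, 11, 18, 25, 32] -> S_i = 4 + 7*i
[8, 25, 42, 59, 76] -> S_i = 8 + 17*i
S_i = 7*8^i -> [7, 56, 448, 3584, 28672]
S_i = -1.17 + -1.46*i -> [-1.17, -2.63, -4.09, -5.55, -7.01]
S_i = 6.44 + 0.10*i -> [6.44, 6.54, 6.64, 6.74, 6.84]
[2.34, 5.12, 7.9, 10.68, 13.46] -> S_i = 2.34 + 2.78*i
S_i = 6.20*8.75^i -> [6.2, 54.25, 474.69, 4153.52, 36343.26]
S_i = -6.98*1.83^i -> [-6.98, -12.77, -23.38, -42.78, -78.28]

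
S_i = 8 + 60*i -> [8, 68, 128, 188, 248]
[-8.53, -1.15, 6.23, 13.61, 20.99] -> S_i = -8.53 + 7.38*i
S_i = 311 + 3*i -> [311, 314, 317, 320, 323]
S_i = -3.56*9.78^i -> [-3.56, -34.82, -340.51, -3330.17, -32569.07]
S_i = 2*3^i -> [2, 6, 18, 54, 162]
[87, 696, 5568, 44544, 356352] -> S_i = 87*8^i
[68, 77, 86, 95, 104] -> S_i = 68 + 9*i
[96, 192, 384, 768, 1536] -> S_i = 96*2^i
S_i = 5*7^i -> [5, 35, 245, 1715, 12005]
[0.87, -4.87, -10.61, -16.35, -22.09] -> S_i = 0.87 + -5.74*i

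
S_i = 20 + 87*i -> [20, 107, 194, 281, 368]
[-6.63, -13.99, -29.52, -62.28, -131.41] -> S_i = -6.63*2.11^i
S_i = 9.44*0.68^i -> [9.44, 6.42, 4.37, 2.97, 2.02]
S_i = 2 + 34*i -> [2, 36, 70, 104, 138]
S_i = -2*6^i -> [-2, -12, -72, -432, -2592]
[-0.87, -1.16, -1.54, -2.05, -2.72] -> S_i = -0.87*1.33^i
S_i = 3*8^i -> [3, 24, 192, 1536, 12288]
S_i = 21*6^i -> [21, 126, 756, 4536, 27216]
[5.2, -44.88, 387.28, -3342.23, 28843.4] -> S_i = 5.20*(-8.63)^i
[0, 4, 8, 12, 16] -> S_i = 0 + 4*i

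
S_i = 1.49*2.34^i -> [1.49, 3.49, 8.16, 19.09, 44.67]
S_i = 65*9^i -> [65, 585, 5265, 47385, 426465]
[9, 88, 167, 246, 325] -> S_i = 9 + 79*i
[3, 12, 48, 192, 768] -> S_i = 3*4^i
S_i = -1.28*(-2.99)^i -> [-1.28, 3.83, -11.44, 34.22, -102.3]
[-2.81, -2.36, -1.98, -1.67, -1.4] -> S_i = -2.81*0.84^i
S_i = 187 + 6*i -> [187, 193, 199, 205, 211]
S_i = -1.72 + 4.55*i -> [-1.72, 2.83, 7.38, 11.93, 16.48]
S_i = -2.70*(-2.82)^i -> [-2.7, 7.61, -21.47, 60.55, -170.75]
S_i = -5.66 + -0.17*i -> [-5.66, -5.83, -6.0, -6.17, -6.34]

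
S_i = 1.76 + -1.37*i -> [1.76, 0.39, -0.98, -2.35, -3.72]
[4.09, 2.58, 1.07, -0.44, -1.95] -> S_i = 4.09 + -1.51*i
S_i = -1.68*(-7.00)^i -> [-1.68, 11.76, -82.32, 576.24, -4033.68]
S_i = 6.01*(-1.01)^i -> [6.01, -6.07, 6.13, -6.19, 6.25]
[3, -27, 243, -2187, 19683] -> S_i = 3*-9^i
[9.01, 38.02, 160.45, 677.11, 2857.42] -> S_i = 9.01*4.22^i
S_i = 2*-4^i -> [2, -8, 32, -128, 512]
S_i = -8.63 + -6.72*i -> [-8.63, -15.35, -22.07, -28.79, -35.51]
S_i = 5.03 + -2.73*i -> [5.03, 2.3, -0.43, -3.16, -5.89]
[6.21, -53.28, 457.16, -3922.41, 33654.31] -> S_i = 6.21*(-8.58)^i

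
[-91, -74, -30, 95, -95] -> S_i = Random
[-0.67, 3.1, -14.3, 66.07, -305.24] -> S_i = -0.67*(-4.62)^i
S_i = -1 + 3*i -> [-1, 2, 5, 8, 11]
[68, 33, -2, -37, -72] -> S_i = 68 + -35*i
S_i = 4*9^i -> [4, 36, 324, 2916, 26244]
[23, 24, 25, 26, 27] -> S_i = 23 + 1*i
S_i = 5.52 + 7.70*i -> [5.52, 13.22, 20.92, 28.62, 36.32]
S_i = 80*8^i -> [80, 640, 5120, 40960, 327680]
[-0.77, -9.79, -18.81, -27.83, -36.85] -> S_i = -0.77 + -9.02*i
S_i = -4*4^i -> [-4, -16, -64, -256, -1024]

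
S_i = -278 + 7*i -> [-278, -271, -264, -257, -250]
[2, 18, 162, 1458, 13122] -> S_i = 2*9^i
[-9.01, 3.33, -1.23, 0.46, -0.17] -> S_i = -9.01*(-0.37)^i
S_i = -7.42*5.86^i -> [-7.42, -43.48, -254.8, -1493.13, -8749.72]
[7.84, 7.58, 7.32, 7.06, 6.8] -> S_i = 7.84 + -0.26*i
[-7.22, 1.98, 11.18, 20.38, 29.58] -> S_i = -7.22 + 9.20*i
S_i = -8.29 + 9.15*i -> [-8.29, 0.86, 10.01, 19.16, 28.31]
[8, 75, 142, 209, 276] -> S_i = 8 + 67*i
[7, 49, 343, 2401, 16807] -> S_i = 7*7^i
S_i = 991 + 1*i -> [991, 992, 993, 994, 995]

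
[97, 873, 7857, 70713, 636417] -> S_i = 97*9^i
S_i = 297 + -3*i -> [297, 294, 291, 288, 285]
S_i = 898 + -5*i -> [898, 893, 888, 883, 878]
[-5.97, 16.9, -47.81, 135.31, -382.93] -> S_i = -5.97*(-2.83)^i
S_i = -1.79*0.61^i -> [-1.79, -1.09, -0.67, -0.41, -0.25]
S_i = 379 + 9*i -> [379, 388, 397, 406, 415]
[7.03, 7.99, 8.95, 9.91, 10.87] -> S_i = 7.03 + 0.96*i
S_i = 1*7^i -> [1, 7, 49, 343, 2401]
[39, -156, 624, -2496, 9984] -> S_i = 39*-4^i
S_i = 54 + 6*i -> [54, 60, 66, 72, 78]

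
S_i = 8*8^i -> [8, 64, 512, 4096, 32768]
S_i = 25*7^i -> [25, 175, 1225, 8575, 60025]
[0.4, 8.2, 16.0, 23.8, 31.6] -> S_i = 0.40 + 7.80*i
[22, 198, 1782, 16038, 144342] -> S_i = 22*9^i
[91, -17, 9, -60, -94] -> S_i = Random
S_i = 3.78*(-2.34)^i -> [3.78, -8.85, 20.7, -48.43, 113.33]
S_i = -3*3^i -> [-3, -9, -27, -81, -243]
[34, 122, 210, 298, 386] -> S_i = 34 + 88*i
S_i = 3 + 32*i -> [3, 35, 67, 99, 131]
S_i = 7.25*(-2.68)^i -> [7.25, -19.43, 52.07, -139.55, 374.0]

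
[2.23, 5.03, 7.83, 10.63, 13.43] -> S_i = 2.23 + 2.80*i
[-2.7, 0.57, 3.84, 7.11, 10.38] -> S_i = -2.70 + 3.27*i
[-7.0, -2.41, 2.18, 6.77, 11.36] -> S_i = -7.00 + 4.59*i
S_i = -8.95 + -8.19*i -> [-8.95, -17.14, -25.33, -33.52, -41.71]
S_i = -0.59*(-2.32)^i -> [-0.59, 1.37, -3.18, 7.37, -17.09]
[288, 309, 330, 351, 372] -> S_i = 288 + 21*i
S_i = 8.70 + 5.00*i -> [8.7, 13.7, 18.7, 23.7, 28.7]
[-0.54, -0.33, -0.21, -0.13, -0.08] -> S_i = -0.54*0.62^i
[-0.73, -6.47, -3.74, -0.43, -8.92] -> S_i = Random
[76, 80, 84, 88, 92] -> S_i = 76 + 4*i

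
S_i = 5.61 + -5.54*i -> [5.61, 0.07, -5.47, -11.01, -16.55]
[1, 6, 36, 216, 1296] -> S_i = 1*6^i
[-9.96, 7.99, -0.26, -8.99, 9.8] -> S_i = Random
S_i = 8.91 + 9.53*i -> [8.91, 18.44, 27.97, 37.5, 47.03]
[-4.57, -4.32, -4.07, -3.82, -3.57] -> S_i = -4.57 + 0.25*i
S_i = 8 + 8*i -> [8, 16, 24, 32, 40]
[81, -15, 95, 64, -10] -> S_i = Random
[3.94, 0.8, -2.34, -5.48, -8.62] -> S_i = 3.94 + -3.14*i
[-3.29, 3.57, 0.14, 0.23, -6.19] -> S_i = Random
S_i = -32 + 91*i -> [-32, 59, 150, 241, 332]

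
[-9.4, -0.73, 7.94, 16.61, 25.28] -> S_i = -9.40 + 8.67*i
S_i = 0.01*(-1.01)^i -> [0.01, -0.01, 0.01, -0.01, 0.01]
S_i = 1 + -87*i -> [1, -86, -173, -260, -347]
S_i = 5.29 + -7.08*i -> [5.29, -1.79, -8.87, -15.95, -23.03]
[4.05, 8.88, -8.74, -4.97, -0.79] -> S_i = Random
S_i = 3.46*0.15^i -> [3.46, 0.52, 0.08, 0.01, 0.0]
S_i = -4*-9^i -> [-4, 36, -324, 2916, -26244]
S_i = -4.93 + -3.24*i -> [-4.93, -8.17, -11.41, -14.65, -17.89]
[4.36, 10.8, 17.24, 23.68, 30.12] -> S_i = 4.36 + 6.44*i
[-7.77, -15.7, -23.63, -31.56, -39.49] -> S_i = -7.77 + -7.93*i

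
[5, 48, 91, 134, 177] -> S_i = 5 + 43*i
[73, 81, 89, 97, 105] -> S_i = 73 + 8*i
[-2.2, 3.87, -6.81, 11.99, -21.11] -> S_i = -2.20*(-1.76)^i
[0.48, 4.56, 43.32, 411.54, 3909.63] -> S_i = 0.48*9.50^i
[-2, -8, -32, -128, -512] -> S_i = -2*4^i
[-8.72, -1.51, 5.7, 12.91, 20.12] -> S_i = -8.72 + 7.21*i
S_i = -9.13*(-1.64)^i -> [-9.13, 14.97, -24.56, 40.27, -66.05]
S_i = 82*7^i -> [82, 574, 4018, 28126, 196882]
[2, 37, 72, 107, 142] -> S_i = 2 + 35*i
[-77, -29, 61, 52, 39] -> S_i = Random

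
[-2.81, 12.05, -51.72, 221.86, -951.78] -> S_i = -2.81*(-4.29)^i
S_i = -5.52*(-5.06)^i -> [-5.52, 27.93, -141.33, 715.14, -3618.6]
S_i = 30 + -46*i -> [30, -16, -62, -108, -154]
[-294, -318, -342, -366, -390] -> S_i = -294 + -24*i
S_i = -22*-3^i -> [-22, 66, -198, 594, -1782]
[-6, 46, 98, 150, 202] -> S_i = -6 + 52*i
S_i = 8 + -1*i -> [8, 7, 6, 5, 4]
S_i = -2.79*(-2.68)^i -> [-2.79, 7.48, -20.04, 53.7, -143.93]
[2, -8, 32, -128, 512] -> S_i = 2*-4^i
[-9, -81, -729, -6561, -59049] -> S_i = -9*9^i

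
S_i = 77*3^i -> [77, 231, 693, 2079, 6237]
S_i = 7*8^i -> [7, 56, 448, 3584, 28672]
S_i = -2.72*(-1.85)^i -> [-2.72, 5.03, -9.31, 17.22, -31.86]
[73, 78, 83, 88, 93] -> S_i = 73 + 5*i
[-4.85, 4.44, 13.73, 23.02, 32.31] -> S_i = -4.85 + 9.29*i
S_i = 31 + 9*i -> [31, 40, 49, 58, 67]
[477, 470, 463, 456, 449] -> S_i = 477 + -7*i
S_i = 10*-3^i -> [10, -30, 90, -270, 810]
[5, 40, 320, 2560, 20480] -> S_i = 5*8^i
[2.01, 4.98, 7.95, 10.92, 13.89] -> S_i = 2.01 + 2.97*i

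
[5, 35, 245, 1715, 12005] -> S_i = 5*7^i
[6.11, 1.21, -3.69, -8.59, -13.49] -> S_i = 6.11 + -4.90*i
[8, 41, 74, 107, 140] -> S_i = 8 + 33*i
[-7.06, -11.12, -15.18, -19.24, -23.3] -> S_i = -7.06 + -4.06*i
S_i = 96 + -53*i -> [96, 43, -10, -63, -116]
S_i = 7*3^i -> [7, 21, 63, 189, 567]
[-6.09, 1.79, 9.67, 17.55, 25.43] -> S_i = -6.09 + 7.88*i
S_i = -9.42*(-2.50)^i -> [-9.42, 23.55, -58.88, 147.19, -367.97]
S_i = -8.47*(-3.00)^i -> [-8.47, 25.41, -76.23, 228.69, -686.07]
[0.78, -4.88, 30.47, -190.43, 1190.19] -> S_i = 0.78*(-6.25)^i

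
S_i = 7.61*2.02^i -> [7.61, 15.37, 31.05, 62.72, 126.7]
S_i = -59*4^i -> [-59, -236, -944, -3776, -15104]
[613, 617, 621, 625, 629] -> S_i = 613 + 4*i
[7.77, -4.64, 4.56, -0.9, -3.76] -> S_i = Random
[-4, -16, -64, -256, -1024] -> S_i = -4*4^i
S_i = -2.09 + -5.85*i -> [-2.09, -7.94, -13.79, -19.64, -25.49]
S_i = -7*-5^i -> [-7, 35, -175, 875, -4375]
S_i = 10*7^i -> [10, 70, 490, 3430, 24010]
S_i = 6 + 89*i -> [6, 95, 184, 273, 362]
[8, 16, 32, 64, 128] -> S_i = 8*2^i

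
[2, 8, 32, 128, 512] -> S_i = 2*4^i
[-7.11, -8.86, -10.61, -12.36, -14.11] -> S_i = -7.11 + -1.75*i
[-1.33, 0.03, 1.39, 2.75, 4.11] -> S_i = -1.33 + 1.36*i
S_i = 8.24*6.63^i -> [8.24, 54.63, 362.2, 2401.42, 15921.4]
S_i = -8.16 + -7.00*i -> [-8.16, -15.16, -22.16, -29.16, -36.16]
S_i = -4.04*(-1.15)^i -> [-4.04, 4.65, -5.34, 6.14, -7.07]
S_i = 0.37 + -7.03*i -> [0.37, -6.66, -13.69, -20.72, -27.75]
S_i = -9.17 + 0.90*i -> [-9.17, -8.27, -7.37, -6.47, -5.57]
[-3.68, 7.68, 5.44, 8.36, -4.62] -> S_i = Random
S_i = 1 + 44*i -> [1, 45, 89, 133, 177]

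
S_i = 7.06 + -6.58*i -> [7.06, 0.48, -6.1, -12.68, -19.26]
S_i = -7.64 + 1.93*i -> [-7.64, -5.71, -3.78, -1.85, 0.08]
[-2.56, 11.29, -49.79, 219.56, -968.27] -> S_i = -2.56*(-4.41)^i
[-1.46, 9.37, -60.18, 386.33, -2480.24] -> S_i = -1.46*(-6.42)^i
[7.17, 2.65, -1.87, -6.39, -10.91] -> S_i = 7.17 + -4.52*i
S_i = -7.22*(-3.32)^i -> [-7.22, 23.97, -79.58, 264.21, -877.18]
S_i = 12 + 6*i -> [12, 18, 24, 30, 36]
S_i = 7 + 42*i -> [7, 49, 91, 133, 175]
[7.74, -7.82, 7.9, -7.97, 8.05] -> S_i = 7.74*(-1.01)^i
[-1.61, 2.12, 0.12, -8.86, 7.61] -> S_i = Random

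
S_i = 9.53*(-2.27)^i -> [9.53, -21.63, 49.11, -111.47, 253.04]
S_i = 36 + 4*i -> [36, 40, 44, 48, 52]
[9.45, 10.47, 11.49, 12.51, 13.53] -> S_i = 9.45 + 1.02*i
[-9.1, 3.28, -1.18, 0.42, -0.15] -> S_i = -9.10*(-0.36)^i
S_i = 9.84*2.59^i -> [9.84, 25.49, 66.01, 170.96, 442.79]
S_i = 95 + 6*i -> [95, 101, 107, 113, 119]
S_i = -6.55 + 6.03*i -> [-6.55, -0.52, 5.51, 11.54, 17.57]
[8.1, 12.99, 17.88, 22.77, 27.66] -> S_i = 8.10 + 4.89*i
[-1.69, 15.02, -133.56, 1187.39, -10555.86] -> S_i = -1.69*(-8.89)^i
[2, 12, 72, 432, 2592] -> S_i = 2*6^i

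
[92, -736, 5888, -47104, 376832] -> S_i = 92*-8^i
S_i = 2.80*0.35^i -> [2.8, 0.98, 0.34, 0.12, 0.04]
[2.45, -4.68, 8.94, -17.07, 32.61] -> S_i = 2.45*(-1.91)^i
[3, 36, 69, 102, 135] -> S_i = 3 + 33*i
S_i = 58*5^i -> [58, 290, 1450, 7250, 36250]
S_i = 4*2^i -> [4, 8, 16, 32, 64]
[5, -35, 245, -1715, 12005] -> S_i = 5*-7^i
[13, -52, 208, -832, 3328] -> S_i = 13*-4^i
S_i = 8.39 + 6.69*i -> [8.39, 15.08, 21.77, 28.46, 35.15]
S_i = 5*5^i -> [5, 25, 125, 625, 3125]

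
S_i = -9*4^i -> [-9, -36, -144, -576, -2304]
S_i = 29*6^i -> [29, 174, 1044, 6264, 37584]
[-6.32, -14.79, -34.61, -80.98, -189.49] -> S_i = -6.32*2.34^i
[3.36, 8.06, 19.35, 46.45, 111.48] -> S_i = 3.36*2.40^i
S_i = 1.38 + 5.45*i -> [1.38, 6.83, 12.28, 17.73, 23.18]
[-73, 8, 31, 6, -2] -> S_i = Random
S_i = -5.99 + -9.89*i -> [-5.99, -15.88, -25.77, -35.66, -45.55]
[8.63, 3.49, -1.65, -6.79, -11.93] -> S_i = 8.63 + -5.14*i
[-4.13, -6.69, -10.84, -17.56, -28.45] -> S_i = -4.13*1.62^i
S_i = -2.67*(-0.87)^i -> [-2.67, 2.32, -2.02, 1.76, -1.53]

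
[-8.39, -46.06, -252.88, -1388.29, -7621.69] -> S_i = -8.39*5.49^i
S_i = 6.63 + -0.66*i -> [6.63, 5.97, 5.31, 4.65, 3.99]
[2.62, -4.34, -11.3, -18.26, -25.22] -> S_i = 2.62 + -6.96*i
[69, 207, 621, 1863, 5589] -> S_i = 69*3^i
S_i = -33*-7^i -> [-33, 231, -1617, 11319, -79233]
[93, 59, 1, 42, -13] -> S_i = Random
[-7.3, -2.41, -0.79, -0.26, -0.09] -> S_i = -7.30*0.33^i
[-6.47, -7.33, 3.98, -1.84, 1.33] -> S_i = Random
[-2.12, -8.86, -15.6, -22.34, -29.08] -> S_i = -2.12 + -6.74*i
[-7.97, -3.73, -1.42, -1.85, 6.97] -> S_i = Random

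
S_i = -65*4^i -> [-65, -260, -1040, -4160, -16640]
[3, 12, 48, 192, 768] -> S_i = 3*4^i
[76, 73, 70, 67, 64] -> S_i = 76 + -3*i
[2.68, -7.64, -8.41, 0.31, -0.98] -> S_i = Random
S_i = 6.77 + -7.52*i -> [6.77, -0.75, -8.27, -15.79, -23.31]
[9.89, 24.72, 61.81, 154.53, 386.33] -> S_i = 9.89*2.50^i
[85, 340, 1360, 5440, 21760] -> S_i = 85*4^i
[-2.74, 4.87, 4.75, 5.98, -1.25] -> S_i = Random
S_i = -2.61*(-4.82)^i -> [-2.61, 12.58, -60.64, 292.27, -1408.73]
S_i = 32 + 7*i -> [32, 39, 46, 53, 60]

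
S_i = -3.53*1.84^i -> [-3.53, -6.5, -11.95, -21.99, -40.46]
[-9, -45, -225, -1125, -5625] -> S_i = -9*5^i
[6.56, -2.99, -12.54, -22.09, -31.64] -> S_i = 6.56 + -9.55*i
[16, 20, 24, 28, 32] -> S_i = 16 + 4*i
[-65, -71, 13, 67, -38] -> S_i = Random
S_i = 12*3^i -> [12, 36, 108, 324, 972]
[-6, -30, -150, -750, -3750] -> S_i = -6*5^i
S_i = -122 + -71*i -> [-122, -193, -264, -335, -406]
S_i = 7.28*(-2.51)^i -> [7.28, -18.27, 45.86, -115.12, 288.95]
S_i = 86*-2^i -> [86, -172, 344, -688, 1376]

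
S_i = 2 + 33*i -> [2, 35, 68, 101, 134]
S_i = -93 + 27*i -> [-93, -66, -39, -12, 15]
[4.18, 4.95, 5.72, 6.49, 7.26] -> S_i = 4.18 + 0.77*i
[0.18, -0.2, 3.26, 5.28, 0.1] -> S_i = Random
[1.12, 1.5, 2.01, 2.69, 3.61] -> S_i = 1.12*1.34^i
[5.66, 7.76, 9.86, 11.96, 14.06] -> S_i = 5.66 + 2.10*i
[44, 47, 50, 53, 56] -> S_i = 44 + 3*i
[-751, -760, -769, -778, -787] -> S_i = -751 + -9*i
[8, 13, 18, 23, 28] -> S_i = 8 + 5*i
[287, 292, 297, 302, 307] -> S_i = 287 + 5*i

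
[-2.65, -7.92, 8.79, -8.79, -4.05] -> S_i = Random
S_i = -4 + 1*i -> [-4, -3, -2, -1, 0]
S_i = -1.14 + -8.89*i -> [-1.14, -10.03, -18.92, -27.81, -36.7]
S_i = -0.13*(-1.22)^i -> [-0.13, 0.16, -0.19, 0.24, -0.29]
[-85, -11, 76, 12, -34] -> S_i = Random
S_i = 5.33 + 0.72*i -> [5.33, 6.05, 6.77, 7.49, 8.21]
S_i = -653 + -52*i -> [-653, -705, -757, -809, -861]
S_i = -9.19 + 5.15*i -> [-9.19, -4.04, 1.11, 6.26, 11.41]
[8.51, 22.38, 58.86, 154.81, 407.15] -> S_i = 8.51*2.63^i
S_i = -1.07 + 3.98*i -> [-1.07, 2.91, 6.89, 10.87, 14.85]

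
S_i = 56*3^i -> [56, 168, 504, 1512, 4536]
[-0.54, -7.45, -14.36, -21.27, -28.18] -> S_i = -0.54 + -6.91*i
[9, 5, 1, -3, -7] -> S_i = 9 + -4*i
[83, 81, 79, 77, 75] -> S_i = 83 + -2*i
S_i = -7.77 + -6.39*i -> [-7.77, -14.16, -20.55, -26.94, -33.33]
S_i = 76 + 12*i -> [76, 88, 100, 112, 124]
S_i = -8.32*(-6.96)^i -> [-8.32, 57.91, -403.03, 2805.12, -19523.62]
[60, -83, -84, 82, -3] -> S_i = Random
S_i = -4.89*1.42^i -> [-4.89, -6.94, -9.86, -14.0, -19.88]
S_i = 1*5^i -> [1, 5, 25, 125, 625]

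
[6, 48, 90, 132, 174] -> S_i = 6 + 42*i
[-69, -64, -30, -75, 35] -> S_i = Random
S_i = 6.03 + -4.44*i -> [6.03, 1.59, -2.85, -7.29, -11.73]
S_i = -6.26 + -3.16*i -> [-6.26, -9.42, -12.58, -15.74, -18.9]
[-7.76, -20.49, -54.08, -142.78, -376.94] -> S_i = -7.76*2.64^i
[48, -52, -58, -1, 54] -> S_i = Random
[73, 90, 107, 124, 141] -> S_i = 73 + 17*i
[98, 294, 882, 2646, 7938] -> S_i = 98*3^i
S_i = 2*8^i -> [2, 16, 128, 1024, 8192]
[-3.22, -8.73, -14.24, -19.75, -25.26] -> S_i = -3.22 + -5.51*i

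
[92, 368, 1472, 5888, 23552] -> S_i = 92*4^i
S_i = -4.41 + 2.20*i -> [-4.41, -2.21, -0.01, 2.19, 4.39]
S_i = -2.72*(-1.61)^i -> [-2.72, 4.38, -7.05, 11.35, -18.28]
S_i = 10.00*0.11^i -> [10.0, 1.1, 0.12, 0.01, 0.0]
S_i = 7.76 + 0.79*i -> [7.76, 8.55, 9.34, 10.13, 10.92]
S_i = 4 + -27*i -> [4, -23, -50, -77, -104]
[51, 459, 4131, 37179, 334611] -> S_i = 51*9^i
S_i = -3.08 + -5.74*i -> [-3.08, -8.82, -14.56, -20.3, -26.04]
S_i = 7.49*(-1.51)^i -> [7.49, -11.31, 17.08, -25.79, 38.94]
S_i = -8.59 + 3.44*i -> [-8.59, -5.15, -1.71, 1.73, 5.17]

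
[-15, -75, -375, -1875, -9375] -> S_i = -15*5^i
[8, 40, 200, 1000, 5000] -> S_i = 8*5^i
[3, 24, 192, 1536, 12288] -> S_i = 3*8^i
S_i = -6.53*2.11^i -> [-6.53, -13.78, -29.07, -61.34, -129.43]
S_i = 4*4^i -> [4, 16, 64, 256, 1024]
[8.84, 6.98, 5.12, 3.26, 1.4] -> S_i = 8.84 + -1.86*i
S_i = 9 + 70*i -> [9, 79, 149, 219, 289]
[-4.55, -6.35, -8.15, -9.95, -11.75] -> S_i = -4.55 + -1.80*i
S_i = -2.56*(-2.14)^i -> [-2.56, 5.48, -11.72, 25.09, -53.69]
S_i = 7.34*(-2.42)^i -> [7.34, -17.76, 42.99, -104.03, 251.74]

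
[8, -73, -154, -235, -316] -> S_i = 8 + -81*i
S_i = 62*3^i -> [62, 186, 558, 1674, 5022]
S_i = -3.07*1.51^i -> [-3.07, -4.64, -7.0, -10.57, -15.96]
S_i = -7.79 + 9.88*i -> [-7.79, 2.09, 11.97, 21.85, 31.73]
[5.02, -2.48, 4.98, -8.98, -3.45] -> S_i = Random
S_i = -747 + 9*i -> [-747, -738, -729, -720, -711]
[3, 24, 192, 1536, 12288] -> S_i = 3*8^i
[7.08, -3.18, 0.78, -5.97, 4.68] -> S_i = Random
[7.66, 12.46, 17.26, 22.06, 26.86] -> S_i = 7.66 + 4.80*i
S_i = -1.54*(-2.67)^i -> [-1.54, 4.11, -10.98, 29.31, -78.26]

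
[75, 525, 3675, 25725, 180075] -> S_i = 75*7^i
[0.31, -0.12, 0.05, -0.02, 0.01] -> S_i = 0.31*(-0.40)^i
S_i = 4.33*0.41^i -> [4.33, 1.78, 0.73, 0.3, 0.12]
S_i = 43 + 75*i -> [43, 118, 193, 268, 343]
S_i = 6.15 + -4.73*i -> [6.15, 1.42, -3.31, -8.04, -12.77]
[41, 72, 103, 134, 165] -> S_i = 41 + 31*i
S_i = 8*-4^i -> [8, -32, 128, -512, 2048]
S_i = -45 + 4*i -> [-45, -41, -37, -33, -29]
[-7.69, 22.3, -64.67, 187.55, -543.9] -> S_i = -7.69*(-2.90)^i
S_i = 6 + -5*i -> [6, 1, -4, -9, -14]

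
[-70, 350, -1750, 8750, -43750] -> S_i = -70*-5^i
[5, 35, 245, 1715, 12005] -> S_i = 5*7^i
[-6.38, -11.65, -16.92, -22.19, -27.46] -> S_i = -6.38 + -5.27*i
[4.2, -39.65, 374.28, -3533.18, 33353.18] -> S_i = 4.20*(-9.44)^i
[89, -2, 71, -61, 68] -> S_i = Random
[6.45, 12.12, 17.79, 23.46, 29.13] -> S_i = 6.45 + 5.67*i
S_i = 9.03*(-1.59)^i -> [9.03, -14.36, 22.83, -36.3, 57.71]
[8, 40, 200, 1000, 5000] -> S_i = 8*5^i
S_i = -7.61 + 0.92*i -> [-7.61, -6.69, -5.77, -4.85, -3.93]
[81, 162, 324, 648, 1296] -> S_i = 81*2^i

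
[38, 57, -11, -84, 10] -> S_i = Random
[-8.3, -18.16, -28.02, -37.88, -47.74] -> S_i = -8.30 + -9.86*i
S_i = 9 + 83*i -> [9, 92, 175, 258, 341]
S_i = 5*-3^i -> [5, -15, 45, -135, 405]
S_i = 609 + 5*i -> [609, 614, 619, 624, 629]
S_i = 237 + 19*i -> [237, 256, 275, 294, 313]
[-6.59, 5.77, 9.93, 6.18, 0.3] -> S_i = Random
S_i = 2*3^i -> [2, 6, 18, 54, 162]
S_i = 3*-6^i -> [3, -18, 108, -648, 3888]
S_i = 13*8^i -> [13, 104, 832, 6656, 53248]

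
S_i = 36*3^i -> [36, 108, 324, 972, 2916]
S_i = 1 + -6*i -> [1, -5, -11, -17, -23]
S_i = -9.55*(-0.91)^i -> [-9.55, 8.69, -7.91, 7.2, -6.55]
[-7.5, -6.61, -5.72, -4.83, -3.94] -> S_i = -7.50 + 0.89*i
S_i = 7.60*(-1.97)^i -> [7.6, -14.97, 29.49, -58.1, 114.47]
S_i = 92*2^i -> [92, 184, 368, 736, 1472]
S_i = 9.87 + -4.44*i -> [9.87, 5.43, 0.99, -3.45, -7.89]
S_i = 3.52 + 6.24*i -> [3.52, 9.76, 16.0, 22.24, 28.48]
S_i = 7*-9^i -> [7, -63, 567, -5103, 45927]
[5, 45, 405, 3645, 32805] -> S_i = 5*9^i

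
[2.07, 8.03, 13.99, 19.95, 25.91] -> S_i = 2.07 + 5.96*i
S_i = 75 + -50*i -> [75, 25, -25, -75, -125]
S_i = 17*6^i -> [17, 102, 612, 3672, 22032]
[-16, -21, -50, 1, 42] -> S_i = Random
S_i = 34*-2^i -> [34, -68, 136, -272, 544]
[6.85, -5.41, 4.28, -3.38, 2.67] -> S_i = 6.85*(-0.79)^i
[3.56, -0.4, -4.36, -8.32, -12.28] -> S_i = 3.56 + -3.96*i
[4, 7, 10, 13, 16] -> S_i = 4 + 3*i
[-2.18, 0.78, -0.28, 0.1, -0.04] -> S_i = -2.18*(-0.36)^i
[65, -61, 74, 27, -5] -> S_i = Random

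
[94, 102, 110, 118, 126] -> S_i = 94 + 8*i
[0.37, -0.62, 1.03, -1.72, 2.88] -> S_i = 0.37*(-1.67)^i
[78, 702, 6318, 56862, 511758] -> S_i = 78*9^i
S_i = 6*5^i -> [6, 30, 150, 750, 3750]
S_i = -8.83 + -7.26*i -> [-8.83, -16.09, -23.35, -30.61, -37.87]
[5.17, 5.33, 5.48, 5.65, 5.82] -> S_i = 5.17*1.03^i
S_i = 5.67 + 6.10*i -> [5.67, 11.77, 17.87, 23.97, 30.07]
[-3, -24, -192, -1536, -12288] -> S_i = -3*8^i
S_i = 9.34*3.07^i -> [9.34, 28.67, 88.03, 270.25, 829.66]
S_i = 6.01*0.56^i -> [6.01, 3.37, 1.88, 1.06, 0.59]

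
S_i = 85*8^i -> [85, 680, 5440, 43520, 348160]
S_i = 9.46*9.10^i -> [9.46, 86.09, 783.38, 7128.78, 64871.91]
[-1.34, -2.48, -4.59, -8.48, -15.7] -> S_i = -1.34*1.85^i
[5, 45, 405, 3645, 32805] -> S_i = 5*9^i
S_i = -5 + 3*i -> [-5, -2, 1, 4, 7]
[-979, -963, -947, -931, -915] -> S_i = -979 + 16*i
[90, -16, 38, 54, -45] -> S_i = Random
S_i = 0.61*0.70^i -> [0.61, 0.43, 0.3, 0.21, 0.15]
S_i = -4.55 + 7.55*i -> [-4.55, 3.0, 10.55, 18.1, 25.65]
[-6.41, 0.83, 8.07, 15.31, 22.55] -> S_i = -6.41 + 7.24*i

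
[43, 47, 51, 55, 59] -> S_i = 43 + 4*i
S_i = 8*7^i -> [8, 56, 392, 2744, 19208]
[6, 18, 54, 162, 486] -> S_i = 6*3^i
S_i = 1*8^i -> [1, 8, 64, 512, 4096]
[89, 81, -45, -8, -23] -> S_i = Random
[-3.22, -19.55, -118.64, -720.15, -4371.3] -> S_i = -3.22*6.07^i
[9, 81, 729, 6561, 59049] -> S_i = 9*9^i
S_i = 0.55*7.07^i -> [0.55, 3.89, 27.49, 194.37, 1374.17]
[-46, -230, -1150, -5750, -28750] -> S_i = -46*5^i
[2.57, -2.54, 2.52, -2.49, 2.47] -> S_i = 2.57*(-0.99)^i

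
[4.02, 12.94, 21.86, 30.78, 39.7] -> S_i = 4.02 + 8.92*i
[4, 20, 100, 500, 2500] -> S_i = 4*5^i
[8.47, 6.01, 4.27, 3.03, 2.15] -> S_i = 8.47*0.71^i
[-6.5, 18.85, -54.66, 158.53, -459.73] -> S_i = -6.50*(-2.90)^i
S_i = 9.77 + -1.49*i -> [9.77, 8.28, 6.79, 5.3, 3.81]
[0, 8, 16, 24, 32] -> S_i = 0 + 8*i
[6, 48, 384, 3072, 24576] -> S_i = 6*8^i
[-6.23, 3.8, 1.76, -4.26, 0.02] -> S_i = Random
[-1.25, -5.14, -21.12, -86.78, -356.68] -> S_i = -1.25*4.11^i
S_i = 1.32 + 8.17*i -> [1.32, 9.49, 17.66, 25.83, 34.0]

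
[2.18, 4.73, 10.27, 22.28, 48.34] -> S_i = 2.18*2.17^i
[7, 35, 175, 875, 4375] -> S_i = 7*5^i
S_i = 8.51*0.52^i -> [8.51, 4.43, 2.3, 1.2, 0.62]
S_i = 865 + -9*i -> [865, 856, 847, 838, 829]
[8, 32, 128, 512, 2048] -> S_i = 8*4^i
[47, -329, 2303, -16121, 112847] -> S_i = 47*-7^i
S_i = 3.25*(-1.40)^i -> [3.25, -4.55, 6.37, -8.92, 12.49]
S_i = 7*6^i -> [7, 42, 252, 1512, 9072]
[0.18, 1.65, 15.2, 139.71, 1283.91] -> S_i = 0.18*9.19^i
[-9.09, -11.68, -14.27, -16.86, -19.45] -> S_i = -9.09 + -2.59*i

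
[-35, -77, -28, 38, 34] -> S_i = Random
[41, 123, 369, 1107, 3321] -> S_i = 41*3^i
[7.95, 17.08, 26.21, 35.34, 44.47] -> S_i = 7.95 + 9.13*i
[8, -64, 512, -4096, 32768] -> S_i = 8*-8^i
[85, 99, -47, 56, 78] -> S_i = Random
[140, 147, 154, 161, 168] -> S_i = 140 + 7*i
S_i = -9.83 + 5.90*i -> [-9.83, -3.93, 1.97, 7.87, 13.77]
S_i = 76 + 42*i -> [76, 118, 160, 202, 244]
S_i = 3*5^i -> [3, 15, 75, 375, 1875]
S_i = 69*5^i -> [69, 345, 1725, 8625, 43125]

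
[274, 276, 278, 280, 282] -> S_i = 274 + 2*i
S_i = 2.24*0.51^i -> [2.24, 1.14, 0.58, 0.3, 0.15]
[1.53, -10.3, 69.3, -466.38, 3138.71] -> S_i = 1.53*(-6.73)^i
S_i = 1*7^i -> [1, 7, 49, 343, 2401]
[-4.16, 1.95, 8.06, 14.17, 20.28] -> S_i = -4.16 + 6.11*i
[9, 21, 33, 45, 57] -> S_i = 9 + 12*i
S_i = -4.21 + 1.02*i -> [-4.21, -3.19, -2.17, -1.15, -0.13]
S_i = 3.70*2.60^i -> [3.7, 9.62, 25.01, 65.03, 169.08]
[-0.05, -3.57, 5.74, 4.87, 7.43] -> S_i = Random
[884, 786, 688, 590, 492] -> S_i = 884 + -98*i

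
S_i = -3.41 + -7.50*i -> [-3.41, -10.91, -18.41, -25.91, -33.41]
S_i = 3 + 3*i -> [3, 6, 9, 12, 15]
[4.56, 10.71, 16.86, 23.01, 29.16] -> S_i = 4.56 + 6.15*i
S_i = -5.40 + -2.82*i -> [-5.4, -8.22, -11.04, -13.86, -16.68]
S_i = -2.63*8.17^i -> [-2.63, -21.49, -175.55, -1434.24, -11717.74]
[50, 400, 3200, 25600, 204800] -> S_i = 50*8^i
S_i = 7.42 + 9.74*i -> [7.42, 17.16, 26.9, 36.64, 46.38]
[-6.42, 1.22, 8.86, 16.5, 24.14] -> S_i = -6.42 + 7.64*i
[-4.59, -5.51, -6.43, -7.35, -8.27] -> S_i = -4.59 + -0.92*i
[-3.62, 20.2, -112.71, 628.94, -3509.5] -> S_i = -3.62*(-5.58)^i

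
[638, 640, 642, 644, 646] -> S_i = 638 + 2*i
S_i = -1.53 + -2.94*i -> [-1.53, -4.47, -7.41, -10.35, -13.29]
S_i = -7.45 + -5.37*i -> [-7.45, -12.82, -18.19, -23.56, -28.93]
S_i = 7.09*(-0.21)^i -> [7.09, -1.49, 0.31, -0.07, 0.01]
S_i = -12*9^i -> [-12, -108, -972, -8748, -78732]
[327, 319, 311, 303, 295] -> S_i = 327 + -8*i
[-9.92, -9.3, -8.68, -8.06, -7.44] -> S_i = -9.92 + 0.62*i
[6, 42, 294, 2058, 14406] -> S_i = 6*7^i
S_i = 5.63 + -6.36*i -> [5.63, -0.73, -7.09, -13.45, -19.81]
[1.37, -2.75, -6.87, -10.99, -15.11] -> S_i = 1.37 + -4.12*i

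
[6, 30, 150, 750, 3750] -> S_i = 6*5^i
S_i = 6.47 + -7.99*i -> [6.47, -1.52, -9.51, -17.5, -25.49]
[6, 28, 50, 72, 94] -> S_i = 6 + 22*i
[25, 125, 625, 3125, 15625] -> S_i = 25*5^i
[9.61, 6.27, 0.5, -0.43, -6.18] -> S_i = Random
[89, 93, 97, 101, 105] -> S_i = 89 + 4*i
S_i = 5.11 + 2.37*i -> [5.11, 7.48, 9.85, 12.22, 14.59]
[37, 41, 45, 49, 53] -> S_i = 37 + 4*i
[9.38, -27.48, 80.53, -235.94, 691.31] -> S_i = 9.38*(-2.93)^i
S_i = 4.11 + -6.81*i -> [4.11, -2.7, -9.51, -16.32, -23.13]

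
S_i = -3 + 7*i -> [-3, 4, 11, 18, 25]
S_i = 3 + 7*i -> [3, 10, 17, 24, 31]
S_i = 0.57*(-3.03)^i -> [0.57, -1.73, 5.23, -15.86, 48.04]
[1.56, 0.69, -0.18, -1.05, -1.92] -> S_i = 1.56 + -0.87*i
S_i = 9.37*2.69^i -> [9.37, 25.21, 67.8, 182.39, 490.62]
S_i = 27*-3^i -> [27, -81, 243, -729, 2187]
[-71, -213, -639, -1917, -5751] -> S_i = -71*3^i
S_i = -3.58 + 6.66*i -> [-3.58, 3.08, 9.74, 16.4, 23.06]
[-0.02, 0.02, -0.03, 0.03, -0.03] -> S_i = -0.02*(-1.15)^i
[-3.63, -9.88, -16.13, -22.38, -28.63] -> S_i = -3.63 + -6.25*i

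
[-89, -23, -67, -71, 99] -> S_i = Random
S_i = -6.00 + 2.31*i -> [-6.0, -3.69, -1.38, 0.93, 3.24]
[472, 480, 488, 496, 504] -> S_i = 472 + 8*i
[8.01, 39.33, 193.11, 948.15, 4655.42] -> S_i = 8.01*4.91^i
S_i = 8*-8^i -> [8, -64, 512, -4096, 32768]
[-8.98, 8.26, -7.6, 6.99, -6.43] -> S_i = -8.98*(-0.92)^i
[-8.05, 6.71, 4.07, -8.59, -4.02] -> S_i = Random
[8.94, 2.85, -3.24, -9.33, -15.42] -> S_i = 8.94 + -6.09*i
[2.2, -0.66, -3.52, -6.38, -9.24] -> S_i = 2.20 + -2.86*i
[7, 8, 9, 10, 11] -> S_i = 7 + 1*i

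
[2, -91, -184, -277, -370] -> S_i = 2 + -93*i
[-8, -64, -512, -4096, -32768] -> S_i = -8*8^i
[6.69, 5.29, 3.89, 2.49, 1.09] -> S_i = 6.69 + -1.40*i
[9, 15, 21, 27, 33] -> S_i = 9 + 6*i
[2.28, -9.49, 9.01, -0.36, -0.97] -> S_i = Random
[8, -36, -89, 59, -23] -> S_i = Random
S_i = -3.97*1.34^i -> [-3.97, -5.32, -7.13, -9.55, -12.8]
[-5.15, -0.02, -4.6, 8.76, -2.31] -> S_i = Random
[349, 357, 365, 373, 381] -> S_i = 349 + 8*i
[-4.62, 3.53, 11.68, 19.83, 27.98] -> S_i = -4.62 + 8.15*i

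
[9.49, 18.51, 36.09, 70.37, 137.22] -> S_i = 9.49*1.95^i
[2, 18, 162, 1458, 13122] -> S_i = 2*9^i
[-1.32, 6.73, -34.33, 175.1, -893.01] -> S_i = -1.32*(-5.10)^i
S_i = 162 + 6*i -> [162, 168, 174, 180, 186]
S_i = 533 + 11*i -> [533, 544, 555, 566, 577]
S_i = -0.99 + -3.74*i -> [-0.99, -4.73, -8.47, -12.21, -15.95]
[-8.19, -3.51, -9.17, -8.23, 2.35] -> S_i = Random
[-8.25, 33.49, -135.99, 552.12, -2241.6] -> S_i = -8.25*(-4.06)^i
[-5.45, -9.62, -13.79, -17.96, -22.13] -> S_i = -5.45 + -4.17*i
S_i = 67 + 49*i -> [67, 116, 165, 214, 263]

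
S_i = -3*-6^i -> [-3, 18, -108, 648, -3888]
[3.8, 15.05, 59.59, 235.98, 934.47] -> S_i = 3.80*3.96^i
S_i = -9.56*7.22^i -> [-9.56, -69.02, -498.35, -3598.07, -25978.06]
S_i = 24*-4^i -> [24, -96, 384, -1536, 6144]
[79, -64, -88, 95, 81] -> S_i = Random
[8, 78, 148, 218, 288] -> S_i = 8 + 70*i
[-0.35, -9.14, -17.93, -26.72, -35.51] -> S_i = -0.35 + -8.79*i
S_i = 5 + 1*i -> [5, 6, 7, 8, 9]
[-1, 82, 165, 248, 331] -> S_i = -1 + 83*i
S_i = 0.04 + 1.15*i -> [0.04, 1.19, 2.34, 3.49, 4.64]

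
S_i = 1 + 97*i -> [1, 98, 195, 292, 389]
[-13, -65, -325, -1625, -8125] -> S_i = -13*5^i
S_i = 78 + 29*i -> [78, 107, 136, 165, 194]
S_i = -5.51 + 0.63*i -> [-5.51, -4.88, -4.25, -3.62, -2.99]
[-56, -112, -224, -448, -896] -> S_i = -56*2^i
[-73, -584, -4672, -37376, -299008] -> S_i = -73*8^i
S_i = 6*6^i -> [6, 36, 216, 1296, 7776]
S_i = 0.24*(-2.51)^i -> [0.24, -0.6, 1.51, -3.8, 9.53]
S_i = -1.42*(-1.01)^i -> [-1.42, 1.43, -1.45, 1.46, -1.48]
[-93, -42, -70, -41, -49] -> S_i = Random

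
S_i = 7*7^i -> [7, 49, 343, 2401, 16807]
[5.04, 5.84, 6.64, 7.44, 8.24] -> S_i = 5.04 + 0.80*i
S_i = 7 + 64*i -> [7, 71, 135, 199, 263]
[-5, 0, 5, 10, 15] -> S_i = -5 + 5*i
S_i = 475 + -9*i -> [475, 466, 457, 448, 439]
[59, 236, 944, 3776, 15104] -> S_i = 59*4^i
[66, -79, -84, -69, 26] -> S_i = Random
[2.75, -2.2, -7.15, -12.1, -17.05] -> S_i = 2.75 + -4.95*i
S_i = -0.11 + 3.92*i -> [-0.11, 3.81, 7.73, 11.65, 15.57]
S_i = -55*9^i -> [-55, -495, -4455, -40095, -360855]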